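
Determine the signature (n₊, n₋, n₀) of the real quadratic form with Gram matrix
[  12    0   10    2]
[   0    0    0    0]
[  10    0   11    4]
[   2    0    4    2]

step 0: pivot 12 → sign +
step 1: pivot 8/3 → sign +
step 2: pivot -3/8 → sign −
step 3: row/col 3 already zero → sign 0
signature = (2, 1, 1)

Answer: (2, 1, 1)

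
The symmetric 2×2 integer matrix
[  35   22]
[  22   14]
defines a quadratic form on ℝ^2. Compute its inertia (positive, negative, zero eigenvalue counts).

Answer: (2, 0, 0)

Derivation:
step 0: pivot 35 → sign +
step 1: pivot 6/35 → sign +
signature = (2, 0, 0)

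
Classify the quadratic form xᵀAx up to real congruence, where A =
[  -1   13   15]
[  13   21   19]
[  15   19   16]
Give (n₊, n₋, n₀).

Answer: (1, 2, 0)

Derivation:
step 0: pivot -1 → sign −
step 1: pivot 190 → sign +
step 2: pivot -3/95 → sign −
signature = (1, 2, 0)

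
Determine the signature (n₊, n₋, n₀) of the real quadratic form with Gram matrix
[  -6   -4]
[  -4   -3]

step 0: pivot -6 → sign −
step 1: pivot -1/3 → sign −
signature = (0, 2, 0)

Answer: (0, 2, 0)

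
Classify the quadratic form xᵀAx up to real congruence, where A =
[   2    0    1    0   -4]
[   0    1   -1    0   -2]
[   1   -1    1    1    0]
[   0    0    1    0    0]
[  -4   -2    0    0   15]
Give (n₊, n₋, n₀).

Answer: (4, 1, 0)

Derivation:
step 0: pivot 2 → sign +
step 1: pivot 1 → sign +
step 2: pivot -1/2 → sign −
step 3: pivot 2 → sign +
step 4: pivot 3 → sign +
signature = (4, 1, 0)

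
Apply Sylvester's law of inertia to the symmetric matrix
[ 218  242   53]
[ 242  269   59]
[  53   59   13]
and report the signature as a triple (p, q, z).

step 0: pivot 218 → sign +
step 1: pivot 39/109 → sign +
step 2: pivot 1/26 → sign +
signature = (3, 0, 0)

Answer: (3, 0, 0)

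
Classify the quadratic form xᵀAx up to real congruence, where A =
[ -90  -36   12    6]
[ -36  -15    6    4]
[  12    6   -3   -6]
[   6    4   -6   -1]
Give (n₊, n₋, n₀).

Answer: (1, 3, 0)

Derivation:
step 0: pivot -90 → sign −
step 1: pivot -3/5 → sign −
step 2: pivot 1 → sign +
step 3: pivot -1/3 → sign −
signature = (1, 3, 0)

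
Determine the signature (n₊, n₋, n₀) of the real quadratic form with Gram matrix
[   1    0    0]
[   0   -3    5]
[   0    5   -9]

Answer: (1, 2, 0)

Derivation:
step 0: pivot 1 → sign +
step 1: pivot -3 → sign −
step 2: pivot -2/3 → sign −
signature = (1, 2, 0)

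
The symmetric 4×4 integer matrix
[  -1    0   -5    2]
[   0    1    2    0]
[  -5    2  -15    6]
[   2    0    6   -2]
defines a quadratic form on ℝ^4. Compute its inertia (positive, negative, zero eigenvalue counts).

Answer: (2, 2, 0)

Derivation:
step 0: pivot -1 → sign −
step 1: pivot 1 → sign +
step 2: pivot 6 → sign +
step 3: pivot -2/3 → sign −
signature = (2, 2, 0)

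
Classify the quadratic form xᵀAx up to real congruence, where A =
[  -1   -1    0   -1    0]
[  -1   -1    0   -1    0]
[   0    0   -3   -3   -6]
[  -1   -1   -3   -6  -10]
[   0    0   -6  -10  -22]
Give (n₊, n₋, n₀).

Answer: (0, 4, 1)

Derivation:
step 0: pivot -1 → sign −
step 1: pivot -3 → sign −
step 2: pivot -2 → sign −
step 3: pivot -2 → sign −
step 4: row/col 4 already zero → sign 0
signature = (0, 4, 1)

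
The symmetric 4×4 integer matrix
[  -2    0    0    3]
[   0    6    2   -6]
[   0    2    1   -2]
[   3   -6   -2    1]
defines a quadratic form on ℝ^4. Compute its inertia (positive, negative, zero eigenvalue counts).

Answer: (2, 2, 0)

Derivation:
step 0: pivot -2 → sign −
step 1: pivot 6 → sign +
step 2: pivot 1/3 → sign +
step 3: pivot -1/2 → sign −
signature = (2, 2, 0)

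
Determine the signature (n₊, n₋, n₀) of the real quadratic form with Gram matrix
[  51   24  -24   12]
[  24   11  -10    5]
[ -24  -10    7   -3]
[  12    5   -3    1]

step 0: pivot 51 → sign +
step 1: pivot -5/17 → sign −
step 2: pivot 7/5 → sign +
step 3: pivot -3/7 → sign −
signature = (2, 2, 0)

Answer: (2, 2, 0)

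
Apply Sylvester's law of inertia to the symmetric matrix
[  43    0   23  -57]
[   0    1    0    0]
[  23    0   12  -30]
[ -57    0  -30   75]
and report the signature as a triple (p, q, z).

Answer: (3, 1, 0)

Derivation:
step 0: pivot 43 → sign +
step 1: pivot 1 → sign +
step 2: pivot -13/43 → sign −
step 3: pivot 3/13 → sign +
signature = (3, 1, 0)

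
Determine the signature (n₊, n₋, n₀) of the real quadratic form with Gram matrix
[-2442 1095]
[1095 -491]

Answer: (1, 1, 0)

Derivation:
step 0: pivot -2442 → sign −
step 1: pivot 1/814 → sign +
signature = (1, 1, 0)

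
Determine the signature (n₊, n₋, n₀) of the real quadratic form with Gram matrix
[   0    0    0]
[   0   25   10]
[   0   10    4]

step 0: pivot 25 → sign +
step 1: row/col 1 already zero → sign 0
step 2: row/col 2 already zero → sign 0
signature = (1, 0, 2)

Answer: (1, 0, 2)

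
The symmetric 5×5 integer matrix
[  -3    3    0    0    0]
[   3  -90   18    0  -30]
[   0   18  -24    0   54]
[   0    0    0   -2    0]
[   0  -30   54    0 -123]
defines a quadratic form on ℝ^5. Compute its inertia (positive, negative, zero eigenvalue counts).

step 0: pivot -3 → sign −
step 1: pivot -87 → sign −
step 2: pivot -588/29 → sign −
step 3: pivot -2 → sign −
step 4: row/col 4 already zero → sign 0
signature = (0, 4, 1)

Answer: (0, 4, 1)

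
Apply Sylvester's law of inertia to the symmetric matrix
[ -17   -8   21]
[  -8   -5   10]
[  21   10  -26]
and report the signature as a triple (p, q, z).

step 0: pivot -17 → sign −
step 1: pivot -21/17 → sign −
step 2: pivot -1/21 → sign −
signature = (0, 3, 0)

Answer: (0, 3, 0)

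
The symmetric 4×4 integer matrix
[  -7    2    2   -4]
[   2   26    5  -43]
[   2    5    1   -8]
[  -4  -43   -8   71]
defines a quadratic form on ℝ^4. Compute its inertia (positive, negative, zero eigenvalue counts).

step 0: pivot -7 → sign −
step 1: pivot 186/7 → sign +
step 2: pivot 25/62 → sign +
step 3: pivot -2/25 → sign −
signature = (2, 2, 0)

Answer: (2, 2, 0)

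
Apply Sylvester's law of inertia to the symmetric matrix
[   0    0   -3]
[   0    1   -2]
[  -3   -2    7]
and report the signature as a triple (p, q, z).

Answer: (2, 1, 0)

Derivation:
step 0: pivot 1 → sign +
step 1: pivot 3 → sign +
step 2: pivot -3 → sign −
signature = (2, 1, 0)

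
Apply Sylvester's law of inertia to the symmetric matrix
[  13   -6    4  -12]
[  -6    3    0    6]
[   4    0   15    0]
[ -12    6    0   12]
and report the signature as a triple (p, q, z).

step 0: pivot 13 → sign +
step 1: pivot 3/13 → sign +
step 2: pivot -1 → sign −
step 3: row/col 3 already zero → sign 0
signature = (2, 1, 1)

Answer: (2, 1, 1)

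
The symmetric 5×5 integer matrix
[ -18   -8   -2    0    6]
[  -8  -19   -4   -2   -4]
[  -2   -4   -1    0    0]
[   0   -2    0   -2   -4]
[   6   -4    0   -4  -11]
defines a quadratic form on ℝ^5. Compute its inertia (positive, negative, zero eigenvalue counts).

Answer: (0, 5, 0)

Derivation:
step 0: pivot -18 → sign −
step 1: pivot -139/9 → sign −
step 2: pivot -21/139 → sign −
step 3: pivot -2/3 → sign −
step 4: pivot -3/7 → sign −
signature = (0, 5, 0)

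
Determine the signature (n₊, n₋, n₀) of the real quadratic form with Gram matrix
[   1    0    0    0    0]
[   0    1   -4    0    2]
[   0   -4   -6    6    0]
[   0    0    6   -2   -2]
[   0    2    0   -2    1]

Answer: (2, 2, 1)

Derivation:
step 0: pivot 1 → sign +
step 1: pivot 1 → sign +
step 2: pivot -22 → sign −
step 3: pivot -4/11 → sign −
step 4: row/col 4 already zero → sign 0
signature = (2, 2, 1)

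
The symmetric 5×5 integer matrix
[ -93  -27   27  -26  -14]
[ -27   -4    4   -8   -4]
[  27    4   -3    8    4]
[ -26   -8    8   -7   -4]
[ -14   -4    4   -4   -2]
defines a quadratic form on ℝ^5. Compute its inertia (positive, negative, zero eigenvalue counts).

step 0: pivot -93 → sign −
step 1: pivot 119/31 → sign +
step 2: pivot 1 → sign +
step 3: pivot 11/51 → sign +
step 4: pivot 6/77 → sign +
signature = (4, 1, 0)

Answer: (4, 1, 0)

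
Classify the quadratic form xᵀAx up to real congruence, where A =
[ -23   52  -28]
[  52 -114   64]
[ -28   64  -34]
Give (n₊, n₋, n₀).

step 0: pivot -23 → sign −
step 1: pivot 82/23 → sign +
step 2: pivot -2/41 → sign −
signature = (1, 2, 0)

Answer: (1, 2, 0)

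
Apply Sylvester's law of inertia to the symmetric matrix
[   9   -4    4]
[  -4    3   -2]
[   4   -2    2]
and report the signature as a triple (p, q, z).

step 0: pivot 9 → sign +
step 1: pivot 11/9 → sign +
step 2: pivot 2/11 → sign +
signature = (3, 0, 0)

Answer: (3, 0, 0)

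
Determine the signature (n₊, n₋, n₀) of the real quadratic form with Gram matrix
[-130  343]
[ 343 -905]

Answer: (0, 2, 0)

Derivation:
step 0: pivot -130 → sign −
step 1: pivot -1/130 → sign −
signature = (0, 2, 0)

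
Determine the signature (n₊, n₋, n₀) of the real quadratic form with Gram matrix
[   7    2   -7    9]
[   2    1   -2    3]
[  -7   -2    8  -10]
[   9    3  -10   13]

Answer: (3, 0, 1)

Derivation:
step 0: pivot 7 → sign +
step 1: pivot 3/7 → sign +
step 2: pivot 1 → sign +
step 3: row/col 3 already zero → sign 0
signature = (3, 0, 1)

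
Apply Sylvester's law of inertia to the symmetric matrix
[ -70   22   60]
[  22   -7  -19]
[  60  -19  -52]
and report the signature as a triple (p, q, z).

Answer: (0, 3, 0)

Derivation:
step 0: pivot -70 → sign −
step 1: pivot -3/35 → sign −
step 2: pivot -1/3 → sign −
signature = (0, 3, 0)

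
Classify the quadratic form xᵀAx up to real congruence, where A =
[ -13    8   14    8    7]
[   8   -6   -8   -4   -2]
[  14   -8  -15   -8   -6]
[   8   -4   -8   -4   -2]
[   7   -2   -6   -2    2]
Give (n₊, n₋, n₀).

Answer: (1, 3, 1)

Derivation:
step 0: pivot -13 → sign −
step 1: pivot -14/13 → sign −
step 2: pivot 3/7 → sign +
step 3: pivot -4/3 → sign −
step 4: row/col 4 already zero → sign 0
signature = (1, 3, 1)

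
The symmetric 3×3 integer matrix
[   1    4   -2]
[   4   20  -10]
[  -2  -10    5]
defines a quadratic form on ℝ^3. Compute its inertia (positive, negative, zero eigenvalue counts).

step 0: pivot 1 → sign +
step 1: pivot 4 → sign +
step 2: row/col 2 already zero → sign 0
signature = (2, 0, 1)

Answer: (2, 0, 1)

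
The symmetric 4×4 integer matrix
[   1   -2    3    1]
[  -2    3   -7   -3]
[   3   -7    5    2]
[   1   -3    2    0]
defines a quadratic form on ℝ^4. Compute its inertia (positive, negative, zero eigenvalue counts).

Answer: (1, 2, 1)

Derivation:
step 0: pivot 1 → sign +
step 1: pivot -1 → sign −
step 2: pivot -3 → sign −
step 3: row/col 3 already zero → sign 0
signature = (1, 2, 1)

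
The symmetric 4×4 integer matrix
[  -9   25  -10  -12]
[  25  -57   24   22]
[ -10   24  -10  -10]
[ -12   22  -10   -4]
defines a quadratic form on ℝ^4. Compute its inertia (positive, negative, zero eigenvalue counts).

Answer: (2, 2, 0)

Derivation:
step 0: pivot -9 → sign −
step 1: pivot 112/9 → sign +
step 2: pivot -1/28 → sign −
step 3: pivot 2 → sign +
signature = (2, 2, 0)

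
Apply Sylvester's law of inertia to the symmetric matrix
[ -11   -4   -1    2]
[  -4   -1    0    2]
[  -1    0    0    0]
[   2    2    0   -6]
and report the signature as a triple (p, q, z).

Answer: (1, 3, 0)

Derivation:
step 0: pivot -11 → sign −
step 1: pivot 5/11 → sign +
step 2: pivot -1/5 → sign −
step 3: pivot -2 → sign −
signature = (1, 3, 0)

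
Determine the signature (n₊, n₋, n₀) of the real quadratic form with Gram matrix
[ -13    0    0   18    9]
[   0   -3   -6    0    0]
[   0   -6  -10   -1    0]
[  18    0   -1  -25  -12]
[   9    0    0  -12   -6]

Answer: (2, 3, 0)

Derivation:
step 0: pivot -13 → sign −
step 1: pivot -3 → sign −
step 2: pivot 2 → sign +
step 3: pivot -15/26 → sign −
step 4: pivot 3/5 → sign +
signature = (2, 3, 0)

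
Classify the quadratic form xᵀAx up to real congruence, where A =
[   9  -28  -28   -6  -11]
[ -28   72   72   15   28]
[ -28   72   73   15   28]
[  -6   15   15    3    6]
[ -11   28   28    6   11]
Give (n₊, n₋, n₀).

step 0: pivot 9 → sign +
step 1: pivot -136/9 → sign −
step 2: pivot 1 → sign +
step 3: pivot -15/136 → sign −
step 4: pivot 2/5 → sign +
signature = (3, 2, 0)

Answer: (3, 2, 0)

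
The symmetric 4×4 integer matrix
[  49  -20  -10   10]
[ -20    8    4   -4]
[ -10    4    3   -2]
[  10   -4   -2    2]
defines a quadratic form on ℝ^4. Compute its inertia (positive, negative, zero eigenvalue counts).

step 0: pivot 49 → sign +
step 1: pivot -8/49 → sign −
step 2: pivot 1 → sign +
step 3: row/col 3 already zero → sign 0
signature = (2, 1, 1)

Answer: (2, 1, 1)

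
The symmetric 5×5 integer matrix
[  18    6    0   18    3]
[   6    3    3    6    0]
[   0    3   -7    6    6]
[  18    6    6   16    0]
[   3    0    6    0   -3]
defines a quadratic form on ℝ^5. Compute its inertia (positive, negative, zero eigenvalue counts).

step 0: pivot 18 → sign +
step 1: pivot 1 → sign +
step 2: pivot -16 → sign −
step 3: pivot 1/4 → sign +
step 4: row/col 4 already zero → sign 0
signature = (3, 1, 1)

Answer: (3, 1, 1)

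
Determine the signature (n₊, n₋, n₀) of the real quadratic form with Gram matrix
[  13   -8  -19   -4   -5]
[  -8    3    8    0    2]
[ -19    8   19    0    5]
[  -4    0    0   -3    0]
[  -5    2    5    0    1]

Answer: (1, 4, 0)

Derivation:
step 0: pivot 13 → sign +
step 1: pivot -25/13 → sign −
step 2: pivot -42/25 → sign −
step 3: pivot -1/3 → sign −
step 4: pivot -2/7 → sign −
signature = (1, 4, 0)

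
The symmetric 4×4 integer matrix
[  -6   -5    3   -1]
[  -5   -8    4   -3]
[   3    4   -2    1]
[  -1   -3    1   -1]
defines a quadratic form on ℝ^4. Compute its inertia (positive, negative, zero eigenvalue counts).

step 0: pivot -6 → sign −
step 1: pivot -23/6 → sign −
step 2: pivot 2/23 → sign +
step 3: pivot -1 → sign −
signature = (1, 3, 0)

Answer: (1, 3, 0)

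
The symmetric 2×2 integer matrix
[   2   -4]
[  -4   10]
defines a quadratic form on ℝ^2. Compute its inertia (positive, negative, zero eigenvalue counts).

step 0: pivot 2 → sign +
step 1: pivot 2 → sign +
signature = (2, 0, 0)

Answer: (2, 0, 0)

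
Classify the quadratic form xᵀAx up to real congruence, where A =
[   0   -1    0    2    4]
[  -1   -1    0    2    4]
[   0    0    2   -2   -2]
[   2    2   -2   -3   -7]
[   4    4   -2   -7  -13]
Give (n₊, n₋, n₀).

Answer: (3, 2, 0)

Derivation:
step 0: pivot -1 → sign −
step 1: pivot 1 → sign +
step 2: pivot 2 → sign +
step 3: pivot -1 → sign −
step 4: pivot 2 → sign +
signature = (3, 2, 0)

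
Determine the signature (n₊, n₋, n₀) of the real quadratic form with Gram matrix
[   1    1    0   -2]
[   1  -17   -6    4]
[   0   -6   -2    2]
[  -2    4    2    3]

Answer: (2, 1, 1)

Derivation:
step 0: pivot 1 → sign +
step 1: pivot -18 → sign −
step 2: pivot 1 → sign +
step 3: row/col 3 already zero → sign 0
signature = (2, 1, 1)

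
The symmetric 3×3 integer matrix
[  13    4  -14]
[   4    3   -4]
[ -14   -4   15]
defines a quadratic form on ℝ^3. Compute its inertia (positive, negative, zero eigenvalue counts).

Answer: (2, 1, 0)

Derivation:
step 0: pivot 13 → sign +
step 1: pivot 23/13 → sign +
step 2: pivot -3/23 → sign −
signature = (2, 1, 0)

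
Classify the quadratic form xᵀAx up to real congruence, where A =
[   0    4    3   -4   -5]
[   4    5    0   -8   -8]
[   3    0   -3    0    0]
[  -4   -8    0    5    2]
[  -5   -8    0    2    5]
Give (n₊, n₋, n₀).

step 0: pivot 5 → sign +
step 1: pivot -16/5 → sign −
step 2: pivot -3/16 → sign −
step 3: pivot 21 → sign +
step 4: pivot 2/7 → sign +
signature = (3, 2, 0)

Answer: (3, 2, 0)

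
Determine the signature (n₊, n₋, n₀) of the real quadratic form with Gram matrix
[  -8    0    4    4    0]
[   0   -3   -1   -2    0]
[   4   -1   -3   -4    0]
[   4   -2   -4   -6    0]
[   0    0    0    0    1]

Answer: (1, 3, 1)

Derivation:
step 0: pivot -8 → sign −
step 1: pivot -3 → sign −
step 2: pivot -2/3 → sign −
step 3: pivot 1 → sign +
step 4: row/col 4 already zero → sign 0
signature = (1, 3, 1)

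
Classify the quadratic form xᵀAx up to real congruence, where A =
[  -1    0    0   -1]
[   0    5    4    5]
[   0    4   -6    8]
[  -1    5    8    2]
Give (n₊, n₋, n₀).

step 0: pivot -1 → sign −
step 1: pivot 5 → sign +
step 2: pivot -46/5 → sign −
step 3: pivot -6/23 → sign −
signature = (1, 3, 0)

Answer: (1, 3, 0)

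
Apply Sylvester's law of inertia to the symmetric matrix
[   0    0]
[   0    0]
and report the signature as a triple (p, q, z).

Answer: (0, 0, 2)

Derivation:
step 0: row/col 0 already zero → sign 0
step 1: row/col 1 already zero → sign 0
signature = (0, 0, 2)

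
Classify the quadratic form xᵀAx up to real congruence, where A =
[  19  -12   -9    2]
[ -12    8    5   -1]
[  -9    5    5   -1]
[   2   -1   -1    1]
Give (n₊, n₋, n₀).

step 0: pivot 19 → sign +
step 1: pivot 8/19 → sign +
step 2: pivot -3/8 → sign −
step 3: pivot 1 → sign +
signature = (3, 1, 0)

Answer: (3, 1, 0)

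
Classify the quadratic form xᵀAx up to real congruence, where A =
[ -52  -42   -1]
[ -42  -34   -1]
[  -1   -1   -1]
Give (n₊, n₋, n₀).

step 0: pivot -52 → sign −
step 1: pivot -1/13 → sign −
step 2: pivot -1/2 → sign −
signature = (0, 3, 0)

Answer: (0, 3, 0)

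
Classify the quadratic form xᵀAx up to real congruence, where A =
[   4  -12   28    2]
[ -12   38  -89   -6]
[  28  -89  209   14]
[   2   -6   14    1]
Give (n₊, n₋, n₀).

step 0: pivot 4 → sign +
step 1: pivot 2 → sign +
step 2: pivot 1/2 → sign +
step 3: row/col 3 already zero → sign 0
signature = (3, 0, 1)

Answer: (3, 0, 1)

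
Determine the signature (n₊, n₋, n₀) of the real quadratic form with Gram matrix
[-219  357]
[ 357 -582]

Answer: (0, 2, 0)

Derivation:
step 0: pivot -219 → sign −
step 1: pivot -3/73 → sign −
signature = (0, 2, 0)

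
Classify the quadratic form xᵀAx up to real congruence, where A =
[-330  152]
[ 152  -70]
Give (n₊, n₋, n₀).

step 0: pivot -330 → sign −
step 1: pivot 2/165 → sign +
signature = (1, 1, 0)

Answer: (1, 1, 0)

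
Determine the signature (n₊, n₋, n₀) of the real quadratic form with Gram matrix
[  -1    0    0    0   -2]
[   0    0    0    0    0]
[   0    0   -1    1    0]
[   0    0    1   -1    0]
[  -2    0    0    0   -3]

Answer: (1, 2, 2)

Derivation:
step 0: pivot -1 → sign −
step 1: pivot -1 → sign −
step 2: pivot 1 → sign +
step 3: row/col 3 already zero → sign 0
step 4: row/col 4 already zero → sign 0
signature = (1, 2, 2)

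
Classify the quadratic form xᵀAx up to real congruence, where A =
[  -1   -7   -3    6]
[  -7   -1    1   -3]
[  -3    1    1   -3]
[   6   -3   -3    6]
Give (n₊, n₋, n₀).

Answer: (2, 2, 0)

Derivation:
step 0: pivot -1 → sign −
step 1: pivot 48 → sign +
step 2: pivot -1/12 → sign −
step 3: pivot 3/2 → sign +
signature = (2, 2, 0)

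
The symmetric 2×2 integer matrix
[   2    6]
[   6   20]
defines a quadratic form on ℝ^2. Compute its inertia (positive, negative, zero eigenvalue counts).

Answer: (2, 0, 0)

Derivation:
step 0: pivot 2 → sign +
step 1: pivot 2 → sign +
signature = (2, 0, 0)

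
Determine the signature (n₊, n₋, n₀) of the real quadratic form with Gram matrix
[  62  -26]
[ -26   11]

step 0: pivot 62 → sign +
step 1: pivot 3/31 → sign +
signature = (2, 0, 0)

Answer: (2, 0, 0)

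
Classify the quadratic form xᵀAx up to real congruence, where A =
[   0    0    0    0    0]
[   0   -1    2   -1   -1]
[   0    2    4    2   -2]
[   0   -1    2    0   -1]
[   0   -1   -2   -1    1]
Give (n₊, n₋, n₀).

step 0: pivot -1 → sign −
step 1: pivot 8 → sign +
step 2: pivot 1 → sign +
step 3: row/col 3 already zero → sign 0
step 4: row/col 4 already zero → sign 0
signature = (2, 1, 2)

Answer: (2, 1, 2)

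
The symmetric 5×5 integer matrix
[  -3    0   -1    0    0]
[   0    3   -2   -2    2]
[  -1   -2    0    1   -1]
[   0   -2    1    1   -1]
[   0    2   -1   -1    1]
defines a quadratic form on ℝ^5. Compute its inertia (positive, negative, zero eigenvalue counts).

step 0: pivot -3 → sign −
step 1: pivot 3 → sign +
step 2: pivot -1 → sign −
step 3: pivot -2/9 → sign −
step 4: row/col 4 already zero → sign 0
signature = (1, 3, 1)

Answer: (1, 3, 1)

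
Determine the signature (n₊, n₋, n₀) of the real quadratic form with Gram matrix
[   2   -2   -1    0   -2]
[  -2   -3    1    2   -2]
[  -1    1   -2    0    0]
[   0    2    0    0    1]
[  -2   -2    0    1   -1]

step 0: pivot 2 → sign +
step 1: pivot -5 → sign −
step 2: pivot -5/2 → sign −
step 3: pivot 4/5 → sign +
step 4: pivot 3/20 → sign +
signature = (3, 2, 0)

Answer: (3, 2, 0)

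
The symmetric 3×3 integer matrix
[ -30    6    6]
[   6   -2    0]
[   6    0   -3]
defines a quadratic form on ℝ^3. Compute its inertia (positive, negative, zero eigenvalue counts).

step 0: pivot -30 → sign −
step 1: pivot -4/5 → sign −
step 2: row/col 2 already zero → sign 0
signature = (0, 2, 1)

Answer: (0, 2, 1)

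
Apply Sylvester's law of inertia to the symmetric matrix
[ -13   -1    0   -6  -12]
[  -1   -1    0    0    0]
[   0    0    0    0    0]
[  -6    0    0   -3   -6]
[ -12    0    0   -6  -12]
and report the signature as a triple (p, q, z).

step 0: pivot -13 → sign −
step 1: pivot -12/13 → sign −
step 2: row/col 2 already zero → sign 0
step 3: row/col 3 already zero → sign 0
step 4: row/col 4 already zero → sign 0
signature = (0, 2, 3)

Answer: (0, 2, 3)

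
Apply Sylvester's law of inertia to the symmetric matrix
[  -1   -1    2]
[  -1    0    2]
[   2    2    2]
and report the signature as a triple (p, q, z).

Answer: (2, 1, 0)

Derivation:
step 0: pivot -1 → sign −
step 1: pivot 1 → sign +
step 2: pivot 6 → sign +
signature = (2, 1, 0)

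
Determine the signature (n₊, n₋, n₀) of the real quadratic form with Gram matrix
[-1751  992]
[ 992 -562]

step 0: pivot -1751 → sign −
step 1: pivot 2/1751 → sign +
signature = (1, 1, 0)

Answer: (1, 1, 0)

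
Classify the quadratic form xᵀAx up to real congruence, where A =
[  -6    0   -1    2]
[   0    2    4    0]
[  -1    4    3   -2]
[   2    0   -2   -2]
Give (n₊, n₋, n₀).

Answer: (1, 3, 0)

Derivation:
step 0: pivot -6 → sign −
step 1: pivot 2 → sign +
step 2: pivot -29/6 → sign −
step 3: pivot -6/29 → sign −
signature = (1, 3, 0)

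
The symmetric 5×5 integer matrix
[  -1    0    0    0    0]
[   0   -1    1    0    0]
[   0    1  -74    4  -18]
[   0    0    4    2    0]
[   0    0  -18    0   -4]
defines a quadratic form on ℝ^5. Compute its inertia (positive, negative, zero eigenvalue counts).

Answer: (1, 3, 1)

Derivation:
step 0: pivot -1 → sign −
step 1: pivot -1 → sign −
step 2: pivot -73 → sign −
step 3: pivot 162/73 → sign +
step 4: row/col 4 already zero → sign 0
signature = (1, 3, 1)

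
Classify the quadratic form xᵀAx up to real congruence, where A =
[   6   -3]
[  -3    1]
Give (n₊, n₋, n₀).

Answer: (1, 1, 0)

Derivation:
step 0: pivot 6 → sign +
step 1: pivot -1/2 → sign −
signature = (1, 1, 0)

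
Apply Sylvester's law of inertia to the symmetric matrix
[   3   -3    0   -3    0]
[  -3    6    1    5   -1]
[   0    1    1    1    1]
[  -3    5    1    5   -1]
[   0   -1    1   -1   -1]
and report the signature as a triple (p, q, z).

step 0: pivot 3 → sign +
step 1: pivot 3 → sign +
step 2: pivot 2/3 → sign +
step 3: pivot 1/2 → sign +
step 4: pivot -6 → sign −
signature = (4, 1, 0)

Answer: (4, 1, 0)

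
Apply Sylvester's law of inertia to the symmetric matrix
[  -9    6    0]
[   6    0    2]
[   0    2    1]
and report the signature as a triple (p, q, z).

Answer: (1, 1, 1)

Derivation:
step 0: pivot -9 → sign −
step 1: pivot 4 → sign +
step 2: row/col 2 already zero → sign 0
signature = (1, 1, 1)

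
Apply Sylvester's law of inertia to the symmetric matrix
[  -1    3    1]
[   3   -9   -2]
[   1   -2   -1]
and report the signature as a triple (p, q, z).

step 0: pivot -1 → sign −
step 1: pivot 2 → sign +
step 2: pivot -1/2 → sign −
signature = (1, 2, 0)

Answer: (1, 2, 0)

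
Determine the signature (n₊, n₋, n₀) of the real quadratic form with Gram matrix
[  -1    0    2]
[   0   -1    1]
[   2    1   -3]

Answer: (1, 2, 0)

Derivation:
step 0: pivot -1 → sign −
step 1: pivot -1 → sign −
step 2: pivot 2 → sign +
signature = (1, 2, 0)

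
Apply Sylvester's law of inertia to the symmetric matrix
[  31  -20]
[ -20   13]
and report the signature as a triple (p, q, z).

Answer: (2, 0, 0)

Derivation:
step 0: pivot 31 → sign +
step 1: pivot 3/31 → sign +
signature = (2, 0, 0)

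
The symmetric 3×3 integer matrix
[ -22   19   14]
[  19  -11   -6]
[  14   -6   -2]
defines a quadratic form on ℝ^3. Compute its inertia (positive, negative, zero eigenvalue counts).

step 0: pivot -22 → sign −
step 1: pivot 119/22 → sign +
step 2: pivot 6/119 → sign +
signature = (2, 1, 0)

Answer: (2, 1, 0)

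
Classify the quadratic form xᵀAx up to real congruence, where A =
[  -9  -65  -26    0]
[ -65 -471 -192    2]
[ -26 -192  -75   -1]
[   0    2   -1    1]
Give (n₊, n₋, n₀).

step 0: pivot -9 → sign −
step 1: pivot -14/9 → sign −
step 2: pivot 81/7 → sign +
step 3: row/col 3 already zero → sign 0
signature = (1, 2, 1)

Answer: (1, 2, 1)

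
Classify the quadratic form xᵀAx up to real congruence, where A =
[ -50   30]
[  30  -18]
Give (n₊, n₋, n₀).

Answer: (0, 1, 1)

Derivation:
step 0: pivot -50 → sign −
step 1: row/col 1 already zero → sign 0
signature = (0, 1, 1)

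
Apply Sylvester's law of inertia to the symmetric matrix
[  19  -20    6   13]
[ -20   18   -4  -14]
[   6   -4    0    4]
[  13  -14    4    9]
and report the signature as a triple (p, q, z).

Answer: (2, 2, 0)

Derivation:
step 0: pivot 19 → sign +
step 1: pivot -58/19 → sign −
step 2: pivot -4/29 → sign −
step 3: pivot 1 → sign +
signature = (2, 2, 0)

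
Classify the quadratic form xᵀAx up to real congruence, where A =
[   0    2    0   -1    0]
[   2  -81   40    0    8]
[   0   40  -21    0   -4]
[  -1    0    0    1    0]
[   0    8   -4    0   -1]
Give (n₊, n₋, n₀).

Answer: (1, 4, 0)

Derivation:
step 0: pivot -81 → sign −
step 1: pivot 4/81 → sign +
step 2: pivot -21 → sign −
step 3: pivot -17/84 → sign −
step 4: pivot -1/17 → sign −
signature = (1, 4, 0)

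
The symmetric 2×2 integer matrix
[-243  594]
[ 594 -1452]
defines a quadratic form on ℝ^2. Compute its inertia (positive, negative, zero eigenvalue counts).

step 0: pivot -243 → sign −
step 1: row/col 1 already zero → sign 0
signature = (0, 1, 1)

Answer: (0, 1, 1)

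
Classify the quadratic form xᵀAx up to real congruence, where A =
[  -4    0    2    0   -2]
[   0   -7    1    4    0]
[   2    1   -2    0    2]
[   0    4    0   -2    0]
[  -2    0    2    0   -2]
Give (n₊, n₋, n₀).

step 0: pivot -4 → sign −
step 1: pivot -7 → sign −
step 2: pivot -6/7 → sign −
step 3: pivot 2/3 → sign +
step 4: pivot -1/2 → sign −
signature = (1, 4, 0)

Answer: (1, 4, 0)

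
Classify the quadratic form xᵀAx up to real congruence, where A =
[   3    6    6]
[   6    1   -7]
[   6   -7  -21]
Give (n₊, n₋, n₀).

Answer: (1, 2, 0)

Derivation:
step 0: pivot 3 → sign +
step 1: pivot -11 → sign −
step 2: pivot -2/11 → sign −
signature = (1, 2, 0)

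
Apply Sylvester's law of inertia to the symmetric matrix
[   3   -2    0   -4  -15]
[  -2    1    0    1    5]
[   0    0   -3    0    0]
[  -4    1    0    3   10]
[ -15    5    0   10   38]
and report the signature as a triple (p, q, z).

Answer: (3, 2, 0)

Derivation:
step 0: pivot 3 → sign +
step 1: pivot -1/3 → sign −
step 2: pivot -3 → sign −
step 3: pivot 6 → sign +
step 4: pivot 1/2 → sign +
signature = (3, 2, 0)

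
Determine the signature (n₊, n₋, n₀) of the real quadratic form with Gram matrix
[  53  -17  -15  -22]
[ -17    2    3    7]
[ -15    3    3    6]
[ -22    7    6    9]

Answer: (1, 2, 1)

Derivation:
step 0: pivot 53 → sign +
step 1: pivot -183/53 → sign −
step 2: pivot -18/61 → sign −
step 3: row/col 3 already zero → sign 0
signature = (1, 2, 1)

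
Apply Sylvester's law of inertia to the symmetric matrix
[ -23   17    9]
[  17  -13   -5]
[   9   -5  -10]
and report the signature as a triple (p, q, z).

Answer: (0, 3, 0)

Derivation:
step 0: pivot -23 → sign −
step 1: pivot -10/23 → sign −
step 2: pivot -1/5 → sign −
signature = (0, 3, 0)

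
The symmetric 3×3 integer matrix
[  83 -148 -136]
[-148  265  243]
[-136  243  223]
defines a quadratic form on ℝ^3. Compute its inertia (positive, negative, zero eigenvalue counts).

Answer: (2, 1, 0)

Derivation:
step 0: pivot 83 → sign +
step 1: pivot 91/83 → sign +
step 2: pivot -6/91 → sign −
signature = (2, 1, 0)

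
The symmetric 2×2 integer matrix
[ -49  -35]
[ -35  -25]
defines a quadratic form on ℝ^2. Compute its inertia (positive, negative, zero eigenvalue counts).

Answer: (0, 1, 1)

Derivation:
step 0: pivot -49 → sign −
step 1: row/col 1 already zero → sign 0
signature = (0, 1, 1)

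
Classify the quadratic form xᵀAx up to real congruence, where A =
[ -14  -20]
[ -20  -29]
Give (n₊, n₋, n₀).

step 0: pivot -14 → sign −
step 1: pivot -3/7 → sign −
signature = (0, 2, 0)

Answer: (0, 2, 0)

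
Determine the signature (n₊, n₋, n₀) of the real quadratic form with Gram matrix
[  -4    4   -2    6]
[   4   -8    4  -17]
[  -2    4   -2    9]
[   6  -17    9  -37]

Answer: (1, 3, 0)

Derivation:
step 0: pivot -4 → sign −
step 1: pivot -4 → sign −
step 2: pivot 9/4 → sign +
step 3: pivot -1/9 → sign −
signature = (1, 3, 0)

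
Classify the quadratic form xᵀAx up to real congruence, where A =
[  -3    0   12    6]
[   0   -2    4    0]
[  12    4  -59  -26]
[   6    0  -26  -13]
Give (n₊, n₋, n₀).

step 0: pivot -3 → sign −
step 1: pivot -2 → sign −
step 2: pivot -3 → sign −
step 3: pivot 1/3 → sign +
signature = (1, 3, 0)

Answer: (1, 3, 0)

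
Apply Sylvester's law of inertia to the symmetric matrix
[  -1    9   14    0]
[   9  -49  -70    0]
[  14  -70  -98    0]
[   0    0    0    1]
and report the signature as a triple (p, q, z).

step 0: pivot -1 → sign −
step 1: pivot 32 → sign +
step 2: pivot 1 → sign +
step 3: row/col 3 already zero → sign 0
signature = (2, 1, 1)

Answer: (2, 1, 1)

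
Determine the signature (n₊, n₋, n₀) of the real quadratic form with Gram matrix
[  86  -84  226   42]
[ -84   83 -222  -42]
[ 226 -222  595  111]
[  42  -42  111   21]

step 0: pivot 86 → sign +
step 1: pivot 41/43 → sign +
step 2: pivot -23/41 → sign −
step 3: pivot 6/23 → sign +
signature = (3, 1, 0)

Answer: (3, 1, 0)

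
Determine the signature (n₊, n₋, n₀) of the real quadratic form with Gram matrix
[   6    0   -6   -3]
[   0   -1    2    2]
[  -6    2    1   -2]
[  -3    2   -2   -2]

Answer: (2, 2, 0)

Derivation:
step 0: pivot 6 → sign +
step 1: pivot -1 → sign −
step 2: pivot -1 → sign −
step 3: pivot 3/2 → sign +
signature = (2, 2, 0)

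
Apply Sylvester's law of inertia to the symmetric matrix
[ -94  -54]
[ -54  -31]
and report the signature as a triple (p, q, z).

Answer: (1, 1, 0)

Derivation:
step 0: pivot -94 → sign −
step 1: pivot 1/47 → sign +
signature = (1, 1, 0)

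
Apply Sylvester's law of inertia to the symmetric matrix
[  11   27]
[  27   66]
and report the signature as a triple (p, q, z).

step 0: pivot 11 → sign +
step 1: pivot -3/11 → sign −
signature = (1, 1, 0)

Answer: (1, 1, 0)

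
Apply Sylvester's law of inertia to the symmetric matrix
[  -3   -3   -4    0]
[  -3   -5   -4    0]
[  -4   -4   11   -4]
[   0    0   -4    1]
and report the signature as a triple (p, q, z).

step 0: pivot -3 → sign −
step 1: pivot -2 → sign −
step 2: pivot 49/3 → sign +
step 3: pivot 1/49 → sign +
signature = (2, 2, 0)

Answer: (2, 2, 0)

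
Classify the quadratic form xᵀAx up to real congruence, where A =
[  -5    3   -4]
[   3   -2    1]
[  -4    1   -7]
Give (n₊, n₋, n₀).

Answer: (1, 2, 0)

Derivation:
step 0: pivot -5 → sign −
step 1: pivot -1/5 → sign −
step 2: pivot 6 → sign +
signature = (1, 2, 0)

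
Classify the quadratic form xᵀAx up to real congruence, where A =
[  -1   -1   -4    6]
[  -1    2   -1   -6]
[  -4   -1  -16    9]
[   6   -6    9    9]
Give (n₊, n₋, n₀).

Answer: (1, 2, 1)

Derivation:
step 0: pivot -1 → sign −
step 1: pivot 3 → sign +
step 2: pivot -3 → sign −
step 3: row/col 3 already zero → sign 0
signature = (1, 2, 1)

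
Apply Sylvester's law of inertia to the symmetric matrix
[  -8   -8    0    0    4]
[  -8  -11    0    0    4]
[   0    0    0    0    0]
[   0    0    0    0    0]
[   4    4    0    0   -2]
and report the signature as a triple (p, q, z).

Answer: (0, 2, 3)

Derivation:
step 0: pivot -8 → sign −
step 1: pivot -3 → sign −
step 2: row/col 2 already zero → sign 0
step 3: row/col 3 already zero → sign 0
step 4: row/col 4 already zero → sign 0
signature = (0, 2, 3)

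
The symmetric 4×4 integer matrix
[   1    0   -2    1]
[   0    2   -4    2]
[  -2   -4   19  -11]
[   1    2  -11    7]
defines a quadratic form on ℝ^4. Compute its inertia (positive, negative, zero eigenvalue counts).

step 0: pivot 1 → sign +
step 1: pivot 2 → sign +
step 2: pivot 7 → sign +
step 3: pivot 3/7 → sign +
signature = (4, 0, 0)

Answer: (4, 0, 0)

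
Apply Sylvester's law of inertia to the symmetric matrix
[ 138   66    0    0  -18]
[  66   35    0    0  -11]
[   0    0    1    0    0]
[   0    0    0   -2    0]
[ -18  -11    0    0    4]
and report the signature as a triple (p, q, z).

step 0: pivot 138 → sign +
step 1: pivot 79/23 → sign +
step 2: pivot 1 → sign +
step 3: pivot -2 → sign −
step 4: pivot -1/79 → sign −
signature = (3, 2, 0)

Answer: (3, 2, 0)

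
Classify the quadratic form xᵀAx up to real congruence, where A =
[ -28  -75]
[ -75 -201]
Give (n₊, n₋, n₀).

step 0: pivot -28 → sign −
step 1: pivot -3/28 → sign −
signature = (0, 2, 0)

Answer: (0, 2, 0)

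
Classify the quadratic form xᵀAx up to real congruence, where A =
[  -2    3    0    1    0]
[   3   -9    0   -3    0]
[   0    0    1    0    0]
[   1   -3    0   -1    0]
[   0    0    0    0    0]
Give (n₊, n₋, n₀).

step 0: pivot -2 → sign −
step 1: pivot -9/2 → sign −
step 2: pivot 1 → sign +
step 3: row/col 3 already zero → sign 0
step 4: row/col 4 already zero → sign 0
signature = (1, 2, 2)

Answer: (1, 2, 2)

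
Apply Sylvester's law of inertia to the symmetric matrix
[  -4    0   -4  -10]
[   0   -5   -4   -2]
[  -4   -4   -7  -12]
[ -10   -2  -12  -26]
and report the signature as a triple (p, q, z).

Answer: (1, 3, 0)

Derivation:
step 0: pivot -4 → sign −
step 1: pivot -5 → sign −
step 2: pivot 1/5 → sign +
step 3: pivot -1 → sign −
signature = (1, 3, 0)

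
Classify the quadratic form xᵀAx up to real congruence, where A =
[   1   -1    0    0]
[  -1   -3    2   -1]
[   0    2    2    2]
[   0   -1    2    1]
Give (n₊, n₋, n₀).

Answer: (3, 1, 0)

Derivation:
step 0: pivot 1 → sign +
step 1: pivot -4 → sign −
step 2: pivot 3 → sign +
step 3: pivot 1/2 → sign +
signature = (3, 1, 0)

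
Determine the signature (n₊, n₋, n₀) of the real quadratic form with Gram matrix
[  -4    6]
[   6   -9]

step 0: pivot -4 → sign −
step 1: row/col 1 already zero → sign 0
signature = (0, 1, 1)

Answer: (0, 1, 1)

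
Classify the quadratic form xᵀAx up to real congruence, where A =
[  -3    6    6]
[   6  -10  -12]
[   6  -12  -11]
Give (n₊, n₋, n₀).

Answer: (2, 1, 0)

Derivation:
step 0: pivot -3 → sign −
step 1: pivot 2 → sign +
step 2: pivot 1 → sign +
signature = (2, 1, 0)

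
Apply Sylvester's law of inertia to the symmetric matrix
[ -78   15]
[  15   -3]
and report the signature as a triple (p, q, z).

Answer: (0, 2, 0)

Derivation:
step 0: pivot -78 → sign −
step 1: pivot -3/26 → sign −
signature = (0, 2, 0)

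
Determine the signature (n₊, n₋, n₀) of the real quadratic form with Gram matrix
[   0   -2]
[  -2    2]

step 0: pivot 2 → sign +
step 1: pivot -2 → sign −
signature = (1, 1, 0)

Answer: (1, 1, 0)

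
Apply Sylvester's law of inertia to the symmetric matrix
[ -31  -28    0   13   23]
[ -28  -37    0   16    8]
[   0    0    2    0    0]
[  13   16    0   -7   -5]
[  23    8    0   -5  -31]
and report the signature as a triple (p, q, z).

Answer: (1, 2, 2)

Derivation:
step 0: pivot -31 → sign −
step 1: pivot -363/31 → sign −
step 2: pivot 2 → sign +
step 3: row/col 3 already zero → sign 0
step 4: row/col 4 already zero → sign 0
signature = (1, 2, 2)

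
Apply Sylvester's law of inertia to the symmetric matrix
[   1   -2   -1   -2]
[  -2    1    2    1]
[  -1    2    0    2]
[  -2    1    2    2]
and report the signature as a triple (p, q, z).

Answer: (2, 2, 0)

Derivation:
step 0: pivot 1 → sign +
step 1: pivot -3 → sign −
step 2: pivot -1 → sign −
step 3: pivot 1 → sign +
signature = (2, 2, 0)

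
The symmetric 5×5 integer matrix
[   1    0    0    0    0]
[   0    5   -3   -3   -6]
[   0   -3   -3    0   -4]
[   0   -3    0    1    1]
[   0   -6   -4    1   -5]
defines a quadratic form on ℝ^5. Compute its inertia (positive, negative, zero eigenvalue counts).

step 0: pivot 1 → sign +
step 1: pivot 5 → sign +
step 2: pivot -24/5 → sign −
step 3: pivot -1/8 → sign −
step 4: pivot 1/3 → sign +
signature = (3, 2, 0)

Answer: (3, 2, 0)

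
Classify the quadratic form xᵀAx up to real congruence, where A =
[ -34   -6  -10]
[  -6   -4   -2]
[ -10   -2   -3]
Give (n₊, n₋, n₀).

Answer: (0, 3, 0)

Derivation:
step 0: pivot -34 → sign −
step 1: pivot -50/17 → sign −
step 2: pivot -1/25 → sign −
signature = (0, 3, 0)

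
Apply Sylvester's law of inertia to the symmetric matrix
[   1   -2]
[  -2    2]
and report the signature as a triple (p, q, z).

step 0: pivot 1 → sign +
step 1: pivot -2 → sign −
signature = (1, 1, 0)

Answer: (1, 1, 0)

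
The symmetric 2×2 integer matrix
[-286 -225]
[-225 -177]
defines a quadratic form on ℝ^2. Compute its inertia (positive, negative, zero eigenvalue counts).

step 0: pivot -286 → sign −
step 1: pivot 3/286 → sign +
signature = (1, 1, 0)

Answer: (1, 1, 0)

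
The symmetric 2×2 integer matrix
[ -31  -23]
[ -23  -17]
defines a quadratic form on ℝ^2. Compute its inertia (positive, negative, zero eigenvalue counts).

Answer: (1, 1, 0)

Derivation:
step 0: pivot -31 → sign −
step 1: pivot 2/31 → sign +
signature = (1, 1, 0)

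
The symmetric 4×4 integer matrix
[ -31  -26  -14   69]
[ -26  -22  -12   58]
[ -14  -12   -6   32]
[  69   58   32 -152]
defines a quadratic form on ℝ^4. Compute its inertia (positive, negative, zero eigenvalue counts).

Answer: (2, 2, 0)

Derivation:
step 0: pivot -31 → sign −
step 1: pivot -6/31 → sign −
step 2: pivot 2/3 → sign +
step 3: pivot 1 → sign +
signature = (2, 2, 0)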